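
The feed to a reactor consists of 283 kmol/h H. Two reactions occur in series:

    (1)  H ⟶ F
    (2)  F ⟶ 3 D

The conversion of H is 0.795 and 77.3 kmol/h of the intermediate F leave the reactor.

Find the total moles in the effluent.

Conversion of H: H consumed = 1ξ₁ = 0.795 × 283 → ξ₁ = 225 kmol/h.
F balance: n_F = 0 + 1ξ₁ − 1ξ₂ = 77.3 → ξ₂ = (1·225 − 77.3)/1 = 147.7 kmol/h.
Outlet amounts (n = n₀ + Σ ν·ξ):
  H: 283 − 1(225) = 58.01
  F: 0 + 1(225) − 1(147.7) = 77.3
  D: 0 + 3(147.7) = 443.1
Total out = 58.01 + 77.3 + 443.1 = 578.4 kmol/h.

578 kmol/h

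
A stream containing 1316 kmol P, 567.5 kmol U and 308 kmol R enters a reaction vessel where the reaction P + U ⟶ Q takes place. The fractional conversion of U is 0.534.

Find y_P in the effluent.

0.536

U reacted = 0.534 × 567.5 = 303 kmol; ν_U = −1, so ξ = 303/1 = 303 kmol.
Outlet amounts (n = n₀ + ν ξ):
  P: 1316 − 1(303) = 1013
  U: 567.5 − 1(303) = 264.5
  Q: 0 + 1(303) = 303
  R: 308 (inert)
Total out = 1888 kmol; y_P = 1013 / 1888 = 0.5364.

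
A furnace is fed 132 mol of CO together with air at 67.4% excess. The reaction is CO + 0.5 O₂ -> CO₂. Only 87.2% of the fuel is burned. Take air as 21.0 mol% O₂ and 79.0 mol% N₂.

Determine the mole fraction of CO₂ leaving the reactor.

Stoichiometric O₂ = 0.5 × 132 = 66 mol; O₂ fed = 66 × 1.674 = 110.5 mol.
N₂ fed = 110.5 × 79/21 = 415.6 mol.
Fuel reacted = 0.872 × 132 → ξ = 115.1 mol.
Outlet (n = n₀ + ν ξ):
  CO: 132 − 1(115.1) = 16.9
  O₂: 110.5 − 0.5(115.1) = 52.93
  N₂: 415.6 (inert)
  CO₂: 0 + 1(115.1) = 115.1
Total out = 600.6 mol; y_CO₂ = 115.1 / 600.6 = 0.1917.

0.192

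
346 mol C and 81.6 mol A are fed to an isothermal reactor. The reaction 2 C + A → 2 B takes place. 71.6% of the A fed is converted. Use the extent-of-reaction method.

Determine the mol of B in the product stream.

A reacted = 0.716 × 81.6 = 58.43 mol; ν_A = −1, so ξ = 58.43/1 = 58.43 mol.
Outlet amounts (n = n₀ + ν ξ):
  C: 346 − 2(58.43) = 229.1
  A: 81.6 − 1(58.43) = 23.17
  B: 0 + 2(58.43) = 116.9

117 mol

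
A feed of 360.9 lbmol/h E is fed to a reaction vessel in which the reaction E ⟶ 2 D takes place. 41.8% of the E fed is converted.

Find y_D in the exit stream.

0.59

E reacted = 0.418 × 360.9 = 150.9 lbmol/h; ν_E = −1, so ξ = 150.9/1 = 150.9 lbmol/h.
Outlet amounts (n = n₀ + ν ξ):
  E: 360.9 − 1(150.9) = 210
  D: 0 + 2(150.9) = 301.7
Total out = 511.8 lbmol/h; y_D = 301.7 / 511.8 = 0.5896.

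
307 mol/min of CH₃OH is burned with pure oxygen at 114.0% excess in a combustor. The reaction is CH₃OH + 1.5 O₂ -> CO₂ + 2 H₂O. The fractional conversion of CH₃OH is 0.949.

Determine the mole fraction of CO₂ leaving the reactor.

Stoichiometric O₂ = 1.5 × 307 = 460.5 mol/min; O₂ fed = 460.5 × 2.140 = 985.5 mol/min.
Fuel reacted = 0.949 × 307 → ξ = 291.3 mol/min.
Outlet (n = n₀ + ν ξ):
  CH₃OH: 307 − 1(291.3) = 15.66
  O₂: 985.5 − 1.5(291.3) = 548.5
  CO₂: 0 + 1(291.3) = 291.3
  H₂O: 0 + 2(291.3) = 582.7
Total out = 1438 mol/min; y_CO₂ = 291.3 / 1438 = 0.2026.

0.203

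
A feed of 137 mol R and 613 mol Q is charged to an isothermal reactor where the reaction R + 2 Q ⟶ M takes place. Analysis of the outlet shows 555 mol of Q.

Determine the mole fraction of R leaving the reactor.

0.156

For Q: n = n₀ − 2ξ → 555 = 613 − 2ξ, giving ξ = 29 mol.
Outlet amounts (n = n₀ + ν ξ):
  R: 137 − 1(29) = 108
  Q: 613 − 2(29) = 555
  M: 0 + 1(29) = 29
Total out = 692 mol; y_R = 108 / 692 = 0.1561.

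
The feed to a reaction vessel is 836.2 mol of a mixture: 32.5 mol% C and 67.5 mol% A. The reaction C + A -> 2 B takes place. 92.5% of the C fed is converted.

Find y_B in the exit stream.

C reacted = 0.925 × 271.8 = 251.4 mol; ν_C = −1, so ξ = 251.4/1 = 251.4 mol.
Outlet amounts (n = n₀ + ν ξ):
  C: 271.8 − 1(251.4) = 20.38
  A: 564.4 − 1(251.4) = 313.1
  B: 0 + 2(251.4) = 502.8
Total out = 836.2 mol; y_B = 502.8 / 836.2 = 0.6013.

0.601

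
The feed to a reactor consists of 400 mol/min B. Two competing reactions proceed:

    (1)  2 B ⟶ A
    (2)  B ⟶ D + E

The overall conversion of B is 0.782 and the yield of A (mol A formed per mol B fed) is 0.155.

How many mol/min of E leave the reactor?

Yield of A: 1ξ₁ / 400 = 0.155 → ξ₁ = 62 mol/min.
Conversion of B: 2ξ₁ + 1ξ₂ = 0.782 × 400 = 312.8 → ξ₂ = 188.8 mol/min.
Outlet amounts (n = n₀ + Σ ν·ξ):
  B: 400 − 2(62) − 1(188.8) = 87.2
  A: 0 + 1(62) = 62
  D: 0 + 1(188.8) = 188.8
  E: 0 + 1(188.8) = 188.8

189 mol/min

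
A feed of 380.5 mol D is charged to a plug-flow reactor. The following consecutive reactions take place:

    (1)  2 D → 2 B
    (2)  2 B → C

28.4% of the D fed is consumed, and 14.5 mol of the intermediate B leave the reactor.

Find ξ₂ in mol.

Conversion of D: D consumed = 2ξ₁ = 0.284 × 380.5 → ξ₁ = 54.03 mol.
B balance: n_B = 0 + 2ξ₁ − 2ξ₂ = 14.5 → ξ₂ = (2·54.03 − 14.5)/2 = 46.78 mol.
Outlet amounts (n = n₀ + Σ ν·ξ):
  D: 380.5 − 2(54.03) = 272.4
  B: 0 + 2(54.03) − 2(46.78) = 14.5
  C: 0 + 1(46.78) = 46.78

ξ₂ = 46.8 mol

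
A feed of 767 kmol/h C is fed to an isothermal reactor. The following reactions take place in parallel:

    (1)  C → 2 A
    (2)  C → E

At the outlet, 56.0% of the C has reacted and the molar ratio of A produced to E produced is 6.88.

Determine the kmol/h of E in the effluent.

96.7 kmol/h

Conversion of C: C consumed = 0.56 × 767 = 429.5 kmol/h = 1ξ₁ + 1ξ₂.
Selectivity: 2ξ₁ / (1ξ₂) = 6.88 → ξ₁ = 3.44 ξ₂.
Substitute: (1·3.44 + 1) ξ₂ = 429.5 → ξ₂ = 96.74 kmol/h, ξ₁ = 332.8 kmol/h.
Outlet amounts (n = n₀ + Σ ν·ξ):
  C: 767 − 1(332.8) − 1(96.74) = 337.5
  A: 0 + 2(332.8) = 665.6
  E: 0 + 1(96.74) = 96.74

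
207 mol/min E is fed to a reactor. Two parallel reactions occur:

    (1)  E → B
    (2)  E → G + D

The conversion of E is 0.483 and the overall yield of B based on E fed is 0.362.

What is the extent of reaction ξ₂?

ξ₂ = 25 mol/min

Yield of B: 1ξ₁ / 207 = 0.362 → ξ₁ = 74.93 mol/min.
Conversion of E: 1ξ₁ + 1ξ₂ = 0.483 × 207 = 99.98 → ξ₂ = 25.05 mol/min.
Outlet amounts (n = n₀ + Σ ν·ξ):
  E: 207 − 1(74.93) − 1(25.05) = 107
  B: 0 + 1(74.93) = 74.93
  G: 0 + 1(25.05) = 25.05
  D: 0 + 1(25.05) = 25.05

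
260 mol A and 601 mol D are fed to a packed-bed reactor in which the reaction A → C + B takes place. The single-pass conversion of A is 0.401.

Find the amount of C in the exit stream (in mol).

A reacted = 0.401 × 260 = 104.3 mol; ν_A = −1, so ξ = 104.3/1 = 104.3 mol.
Outlet amounts (n = n₀ + ν ξ):
  A: 260 − 1(104.3) = 155.7
  C: 0 + 1(104.3) = 104.3
  B: 0 + 1(104.3) = 104.3
  D: 601 (inert)

104 mol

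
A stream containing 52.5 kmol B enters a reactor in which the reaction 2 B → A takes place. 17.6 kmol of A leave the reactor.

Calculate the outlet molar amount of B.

17.3 kmol

For A: n = n₀ + 1ξ → 17.6 = 0 + 1ξ, giving ξ = 17.6 kmol.
Outlet amounts (n = n₀ + ν ξ):
  B: 52.5 − 2(17.6) = 17.3
  A: 0 + 1(17.6) = 17.6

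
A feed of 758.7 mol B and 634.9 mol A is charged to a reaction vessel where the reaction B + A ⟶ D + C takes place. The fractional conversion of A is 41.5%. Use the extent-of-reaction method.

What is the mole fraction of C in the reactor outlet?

A reacted = 0.415 × 634.9 = 263.5 mol; ν_A = −1, so ξ = 263.5/1 = 263.5 mol.
Outlet amounts (n = n₀ + ν ξ):
  B: 758.7 − 1(263.5) = 495.2
  A: 634.9 − 1(263.5) = 371.4
  D: 0 + 1(263.5) = 263.5
  C: 0 + 1(263.5) = 263.5
Total out = 1394 mol; y_C = 263.5 / 1394 = 0.1891.

0.189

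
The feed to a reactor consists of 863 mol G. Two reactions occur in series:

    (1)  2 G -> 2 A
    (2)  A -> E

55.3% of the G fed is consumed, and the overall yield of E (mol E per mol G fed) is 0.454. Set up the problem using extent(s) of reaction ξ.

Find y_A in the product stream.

Conversion of G: G consumed = 2ξ₁ = 0.553 × 863 → ξ₁ = 238.6 mol.
Yield of E: 1ξ₂ / 863 = 0.454 → ξ₂ = 391.8 mol.
Outlet amounts (n = n₀ + Σ ν·ξ):
  G: 863 − 2(238.6) = 385.8
  A: 0 + 2(238.6) − 1(391.8) = 85.44
  E: 0 + 1(391.8) = 391.8
Total out = 863 mol; y_A = 85.44 / 863 = 0.099.

0.099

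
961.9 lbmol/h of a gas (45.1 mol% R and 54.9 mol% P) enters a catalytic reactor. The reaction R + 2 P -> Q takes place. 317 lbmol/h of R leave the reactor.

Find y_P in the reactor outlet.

For R: n = n₀ − 1ξ → 317 = 433.8 − 1ξ, giving ξ = 116.8 lbmol/h.
Outlet amounts (n = n₀ + ν ξ):
  R: 433.8 − 1(116.8) = 317
  P: 528.1 − 2(116.8) = 294.4
  Q: 0 + 1(116.8) = 116.8
Total out = 728.3 lbmol/h; y_P = 294.4 / 728.3 = 0.4043.

0.404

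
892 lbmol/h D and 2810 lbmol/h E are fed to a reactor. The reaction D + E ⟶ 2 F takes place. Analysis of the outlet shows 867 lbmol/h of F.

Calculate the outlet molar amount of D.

458 lbmol/h

For F: n = n₀ + 2ξ → 867 = 0 + 2ξ, giving ξ = 433.5 lbmol/h.
Outlet amounts (n = n₀ + ν ξ):
  D: 892 − 1(433.5) = 458.5
  E: 2810 − 1(433.5) = 2376
  F: 0 + 2(433.5) = 867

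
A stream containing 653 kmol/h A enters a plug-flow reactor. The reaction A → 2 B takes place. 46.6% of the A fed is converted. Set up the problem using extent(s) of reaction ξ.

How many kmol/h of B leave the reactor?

609 kmol/h

A reacted = 0.466 × 653 = 304.3 kmol/h; ν_A = −1, so ξ = 304.3/1 = 304.3 kmol/h.
Outlet amounts (n = n₀ + ν ξ):
  A: 653 − 1(304.3) = 348.7
  B: 0 + 2(304.3) = 608.6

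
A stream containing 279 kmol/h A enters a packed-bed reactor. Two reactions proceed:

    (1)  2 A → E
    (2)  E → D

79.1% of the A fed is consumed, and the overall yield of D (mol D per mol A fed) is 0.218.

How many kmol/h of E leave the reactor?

49.5 kmol/h

Conversion of A: A consumed = 2ξ₁ = 0.791 × 279 → ξ₁ = 110.3 kmol/h.
Yield of D: 1ξ₂ / 279 = 0.218 → ξ₂ = 60.82 kmol/h.
Outlet amounts (n = n₀ + Σ ν·ξ):
  A: 279 − 2(110.3) = 58.31
  E: 0 + 1(110.3) − 1(60.82) = 49.52
  D: 0 + 1(60.82) = 60.82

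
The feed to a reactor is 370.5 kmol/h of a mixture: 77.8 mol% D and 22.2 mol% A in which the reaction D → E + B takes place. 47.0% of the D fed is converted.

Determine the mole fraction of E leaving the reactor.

D reacted = 0.47 × 288.2 = 135.5 kmol/h; ν_D = −1, so ξ = 135.5/1 = 135.5 kmol/h.
Outlet amounts (n = n₀ + ν ξ):
  D: 288.2 − 1(135.5) = 152.8
  E: 0 + 1(135.5) = 135.5
  B: 0 + 1(135.5) = 135.5
  A: 82.25 (inert)
Total out = 506 kmol/h; y_E = 135.5 / 506 = 0.2678.

0.268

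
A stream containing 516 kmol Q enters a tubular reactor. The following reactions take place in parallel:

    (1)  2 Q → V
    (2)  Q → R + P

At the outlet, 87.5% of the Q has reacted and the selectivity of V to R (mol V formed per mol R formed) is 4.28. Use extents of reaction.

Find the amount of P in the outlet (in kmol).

Conversion of Q: Q consumed = 0.875 × 516 = 451.5 kmol = 2ξ₁ + 1ξ₂.
Selectivity: 1ξ₁ / (1ξ₂) = 4.28 → ξ₁ = 4.28 ξ₂.
Substitute: (2·4.28 + 1) ξ₂ = 451.5 → ξ₂ = 47.23 kmol, ξ₁ = 202.1 kmol.
Outlet amounts (n = n₀ + Σ ν·ξ):
  Q: 516 − 2(202.1) − 1(47.23) = 64.5
  V: 0 + 1(202.1) = 202.1
  R: 0 + 1(47.23) = 47.23
  P: 0 + 1(47.23) = 47.23

47.2 kmol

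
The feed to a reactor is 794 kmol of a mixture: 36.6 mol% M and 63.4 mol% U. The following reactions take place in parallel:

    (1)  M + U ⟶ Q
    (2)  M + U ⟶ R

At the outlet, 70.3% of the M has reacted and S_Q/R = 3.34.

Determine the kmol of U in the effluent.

299 kmol

Conversion of M: M consumed = 0.703 × 290.6 = 204.3 kmol = 1ξ₁ + 1ξ₂.
Selectivity: 1ξ₁ / (1ξ₂) = 3.34 → ξ₁ = 3.34 ξ₂.
Substitute: (1·3.34 + 1) ξ₂ = 204.3 → ξ₂ = 47.07 kmol, ξ₁ = 157.2 kmol.
Outlet amounts (n = n₀ + Σ ν·ξ):
  M: 290.6 − 1(157.2) − 1(47.07) = 86.31
  U: 503.4 − 1(157.2) − 1(47.07) = 299.1
  Q: 0 + 1(157.2) = 157.2
  R: 0 + 1(47.07) = 47.07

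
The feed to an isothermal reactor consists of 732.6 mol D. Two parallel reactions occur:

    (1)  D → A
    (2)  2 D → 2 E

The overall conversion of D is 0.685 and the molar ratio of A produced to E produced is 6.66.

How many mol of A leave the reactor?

Conversion of D: D consumed = 0.685 × 732.6 = 501.8 mol = 1ξ₁ + 2ξ₂.
Selectivity: 1ξ₁ / (2ξ₂) = 6.66 → ξ₁ = 13.32 ξ₂.
Substitute: (1·13.32 + 2) ξ₂ = 501.8 → ξ₂ = 32.76 mol, ξ₁ = 436.3 mol.
Outlet amounts (n = n₀ + Σ ν·ξ):
  D: 732.6 − 1(436.3) − 2(32.76) = 230.8
  A: 0 + 1(436.3) = 436.3
  E: 0 + 2(32.76) = 65.51

436 mol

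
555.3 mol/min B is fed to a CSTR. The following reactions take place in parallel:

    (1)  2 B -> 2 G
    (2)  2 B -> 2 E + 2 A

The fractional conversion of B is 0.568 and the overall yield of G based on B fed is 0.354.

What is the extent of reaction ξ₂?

ξ₂ = 59.4 mol/min

Yield of G: 2ξ₁ / 555.3 = 0.354 → ξ₁ = 98.29 mol/min.
Conversion of B: 2ξ₁ + 2ξ₂ = 0.568 × 555.3 = 315.4 → ξ₂ = 59.42 mol/min.
Outlet amounts (n = n₀ + Σ ν·ξ):
  B: 555.3 − 2(98.29) − 2(59.42) = 239.9
  G: 0 + 2(98.29) = 196.6
  E: 0 + 2(59.42) = 118.8
  A: 0 + 2(59.42) = 118.8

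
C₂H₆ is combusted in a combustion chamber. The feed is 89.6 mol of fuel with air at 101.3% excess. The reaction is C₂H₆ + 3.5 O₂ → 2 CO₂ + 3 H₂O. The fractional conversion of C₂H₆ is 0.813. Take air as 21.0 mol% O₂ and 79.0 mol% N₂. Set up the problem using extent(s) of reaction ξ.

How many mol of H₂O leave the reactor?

Stoichiometric O₂ = 3.5 × 89.6 = 313.6 mol; O₂ fed = 313.6 × 2.013 = 631.3 mol.
N₂ fed = 631.3 × 79/21 = 2375 mol.
Fuel reacted = 0.813 × 89.6 → ξ = 72.84 mol.
Outlet (n = n₀ + ν ξ):
  C₂H₆: 89.6 − 1(72.84) = 16.76
  O₂: 631.3 − 3.5(72.84) = 376.3
  N₂: 2375 (inert)
  CO₂: 0 + 2(72.84) = 145.7
  H₂O: 0 + 3(72.84) = 218.5

219 mol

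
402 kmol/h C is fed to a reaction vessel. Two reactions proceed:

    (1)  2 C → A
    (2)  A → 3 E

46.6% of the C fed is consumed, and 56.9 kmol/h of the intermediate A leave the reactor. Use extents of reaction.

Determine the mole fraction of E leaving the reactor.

0.289

Conversion of C: C consumed = 2ξ₁ = 0.466 × 402 → ξ₁ = 93.67 kmol/h.
A balance: n_A = 0 + 1ξ₁ − 1ξ₂ = 56.9 → ξ₂ = (1·93.67 − 56.9)/1 = 36.77 kmol/h.
Outlet amounts (n = n₀ + Σ ν·ξ):
  C: 402 − 2(93.67) = 214.7
  A: 0 + 1(93.67) − 1(36.77) = 56.9
  E: 0 + 3(36.77) = 110.3
Total out = 381.9 kmol/h; y_E = 110.3 / 381.9 = 0.2888.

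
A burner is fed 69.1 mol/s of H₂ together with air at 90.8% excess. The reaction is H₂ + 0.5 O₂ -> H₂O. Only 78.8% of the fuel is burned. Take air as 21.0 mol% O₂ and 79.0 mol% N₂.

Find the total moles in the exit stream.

Stoichiometric O₂ = 0.5 × 69.1 = 34.55 mol/s; O₂ fed = 34.55 × 1.908 = 65.92 mol/s.
N₂ fed = 65.92 × 79/21 = 248 mol/s.
Fuel reacted = 0.788 × 69.1 → ξ = 54.45 mol/s.
Outlet (n = n₀ + ν ξ):
  H₂: 69.1 − 1(54.45) = 14.65
  O₂: 65.92 − 0.5(54.45) = 38.7
  N₂: 248 (inert)
  H₂O: 0 + 1(54.45) = 54.45
Total out = 14.65 + 38.7 + 248 + 54.45 = 355.8 mol/s.

356 mol/s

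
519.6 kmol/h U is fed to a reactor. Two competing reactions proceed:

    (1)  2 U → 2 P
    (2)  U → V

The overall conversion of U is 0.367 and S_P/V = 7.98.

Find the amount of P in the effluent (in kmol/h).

Conversion of U: U consumed = 0.367 × 519.6 = 190.7 kmol/h = 2ξ₁ + 1ξ₂.
Selectivity: 2ξ₁ / (1ξ₂) = 7.98 → ξ₁ = 3.99 ξ₂.
Substitute: (2·3.99 + 1) ξ₂ = 190.7 → ξ₂ = 21.24 kmol/h, ξ₁ = 84.73 kmol/h.
Outlet amounts (n = n₀ + Σ ν·ξ):
  U: 519.6 − 2(84.73) − 1(21.24) = 328.9
  P: 0 + 2(84.73) = 169.5
  V: 0 + 1(21.24) = 21.24

169 kmol/h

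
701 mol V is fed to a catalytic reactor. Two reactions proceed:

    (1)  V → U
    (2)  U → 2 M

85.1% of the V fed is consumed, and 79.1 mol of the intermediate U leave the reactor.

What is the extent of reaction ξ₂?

Conversion of V: V consumed = 1ξ₁ = 0.851 × 701 → ξ₁ = 596.6 mol.
U balance: n_U = 0 + 1ξ₁ − 1ξ₂ = 79.1 → ξ₂ = (1·596.6 − 79.1)/1 = 517.5 mol.
Outlet amounts (n = n₀ + Σ ν·ξ):
  V: 701 − 1(596.6) = 104.4
  U: 0 + 1(596.6) − 1(517.5) = 79.1
  M: 0 + 2(517.5) = 1035

ξ₂ = 517 mol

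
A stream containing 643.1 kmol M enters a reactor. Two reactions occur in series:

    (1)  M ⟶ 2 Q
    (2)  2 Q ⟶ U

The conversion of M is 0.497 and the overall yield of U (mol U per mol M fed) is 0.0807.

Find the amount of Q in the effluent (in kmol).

535 kmol

Conversion of M: M consumed = 1ξ₁ = 0.497 × 643.1 → ξ₁ = 319.6 kmol.
Yield of U: 1ξ₂ / 643.1 = 0.0807 → ξ₂ = 51.9 kmol.
Outlet amounts (n = n₀ + Σ ν·ξ):
  M: 643.1 − 1(319.6) = 323.5
  Q: 0 + 2(319.6) − 2(51.9) = 535.4
  U: 0 + 1(51.9) = 51.9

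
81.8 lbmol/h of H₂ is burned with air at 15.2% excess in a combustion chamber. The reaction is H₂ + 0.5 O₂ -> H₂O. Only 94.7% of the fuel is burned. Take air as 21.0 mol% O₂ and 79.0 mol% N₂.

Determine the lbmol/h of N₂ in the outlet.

Stoichiometric O₂ = 0.5 × 81.8 = 40.9 lbmol/h; O₂ fed = 40.9 × 1.152 = 47.12 lbmol/h.
N₂ fed = 47.12 × 79/21 = 177.2 lbmol/h.
Fuel reacted = 0.947 × 81.8 → ξ = 77.46 lbmol/h.
Outlet (n = n₀ + ν ξ):
  H₂: 81.8 − 1(77.46) = 4.335
  O₂: 47.12 − 0.5(77.46) = 8.385
  N₂: 177.2 (inert)
  H₂O: 0 + 1(77.46) = 77.46

177 lbmol/h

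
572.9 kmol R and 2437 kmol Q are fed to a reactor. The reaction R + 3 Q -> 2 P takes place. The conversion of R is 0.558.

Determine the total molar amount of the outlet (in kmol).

2370 kmol

R reacted = 0.558 × 572.9 = 319.7 kmol; ν_R = −1, so ξ = 319.7/1 = 319.7 kmol.
Outlet amounts (n = n₀ + ν ξ):
  R: 572.9 − 1(319.7) = 253.2
  Q: 2437 − 3(319.7) = 1478
  P: 0 + 2(319.7) = 639.4
Total out = 253.2 + 1478 + 639.4 = 2371 kmol.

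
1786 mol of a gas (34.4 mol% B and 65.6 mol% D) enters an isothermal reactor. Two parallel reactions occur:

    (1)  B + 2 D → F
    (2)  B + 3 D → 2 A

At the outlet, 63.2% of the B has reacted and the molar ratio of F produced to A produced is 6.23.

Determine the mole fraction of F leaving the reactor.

Conversion of B: B consumed = 0.632 × 614.4 = 388.3 mol = 1ξ₁ + 1ξ₂.
Selectivity: 1ξ₁ / (2ξ₂) = 6.23 → ξ₁ = 12.46 ξ₂.
Substitute: (1·12.46 + 1) ξ₂ = 388.3 → ξ₂ = 28.85 mol, ξ₁ = 359.4 mol.
Outlet amounts (n = n₀ + Σ ν·ξ):
  B: 614.4 − 1(359.4) − 1(28.85) = 226.1
  D: 1172 − 2(359.4) − 3(28.85) = 366.2
  F: 0 + 1(359.4) = 359.4
  A: 0 + 2(28.85) = 57.7
Total out = 1009 mol; y_F = 359.4 / 1009 = 0.3561.

0.356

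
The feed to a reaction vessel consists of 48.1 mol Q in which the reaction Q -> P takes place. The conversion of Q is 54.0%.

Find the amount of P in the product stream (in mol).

Q reacted = 0.54 × 48.1 = 25.97 mol; ν_Q = −1, so ξ = 25.97/1 = 25.97 mol.
Outlet amounts (n = n₀ + ν ξ):
  Q: 48.1 − 1(25.97) = 22.13
  P: 0 + 1(25.97) = 25.97

26 mol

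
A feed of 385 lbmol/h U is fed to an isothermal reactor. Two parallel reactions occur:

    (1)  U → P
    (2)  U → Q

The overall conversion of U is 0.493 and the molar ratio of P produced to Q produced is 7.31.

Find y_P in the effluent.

Conversion of U: U consumed = 0.493 × 385 = 189.8 lbmol/h = 1ξ₁ + 1ξ₂.
Selectivity: 1ξ₁ / (1ξ₂) = 7.31 → ξ₁ = 7.31 ξ₂.
Substitute: (1·7.31 + 1) ξ₂ = 189.8 → ξ₂ = 22.84 lbmol/h, ξ₁ = 167 lbmol/h.
Outlet amounts (n = n₀ + Σ ν·ξ):
  U: 385 − 1(167) − 1(22.84) = 195.2
  P: 0 + 1(167) = 167
  Q: 0 + 1(22.84) = 22.84
Total out = 385 lbmol/h; y_P = 167 / 385 = 0.4337.

0.434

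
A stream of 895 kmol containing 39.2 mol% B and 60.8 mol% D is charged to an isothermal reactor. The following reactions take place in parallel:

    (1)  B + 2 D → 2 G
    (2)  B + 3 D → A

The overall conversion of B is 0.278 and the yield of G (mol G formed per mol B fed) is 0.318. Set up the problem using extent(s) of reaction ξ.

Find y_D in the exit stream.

0.43

Yield of G: 2ξ₁ / 350.8 = 0.318 → ξ₁ = 55.78 kmol.
Conversion of B: 1ξ₁ + 1ξ₂ = 0.278 × 350.8 = 97.53 → ξ₂ = 41.75 kmol.
Outlet amounts (n = n₀ + Σ ν·ξ):
  B: 350.8 − 1(55.78) − 1(41.75) = 253.3
  D: 544.2 − 2(55.78) − 3(41.75) = 307.3
  G: 0 + 2(55.78) = 111.6
  A: 0 + 1(41.75) = 41.75
Total out = 714 kmol; y_D = 307.3 / 714 = 0.4305.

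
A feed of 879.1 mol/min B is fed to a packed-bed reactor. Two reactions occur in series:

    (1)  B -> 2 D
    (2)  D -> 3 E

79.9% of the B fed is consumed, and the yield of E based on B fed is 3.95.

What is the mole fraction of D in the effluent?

0.0635

Conversion of B: B consumed = 1ξ₁ = 0.799 × 879.1 → ξ₁ = 702.4 mol/min.
Yield of E: 3ξ₂ / 879.1 = 3.95 → ξ₂ = 1157 mol/min.
Outlet amounts (n = n₀ + Σ ν·ξ):
  B: 879.1 − 1(702.4) = 176.7
  D: 0 + 2(702.4) − 1(1157) = 247.3
  E: 0 + 3(1157) = 3472
Total out = 3896 mol/min; y_D = 247.3 / 3896 = 0.06347.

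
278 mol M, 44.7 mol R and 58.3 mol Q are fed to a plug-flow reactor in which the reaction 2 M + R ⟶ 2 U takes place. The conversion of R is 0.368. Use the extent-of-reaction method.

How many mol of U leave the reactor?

32.9 mol

R reacted = 0.368 × 44.7 = 16.45 mol; ν_R = −1, so ξ = 16.45/1 = 16.45 mol.
Outlet amounts (n = n₀ + ν ξ):
  M: 278 − 2(16.45) = 245.1
  R: 44.7 − 1(16.45) = 28.25
  U: 0 + 2(16.45) = 32.9
  Q: 58.3 (inert)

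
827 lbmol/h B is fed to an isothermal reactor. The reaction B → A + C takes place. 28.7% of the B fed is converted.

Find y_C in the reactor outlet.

0.223

B reacted = 0.287 × 827 = 237.3 lbmol/h; ν_B = −1, so ξ = 237.3/1 = 237.3 lbmol/h.
Outlet amounts (n = n₀ + ν ξ):
  B: 827 − 1(237.3) = 589.7
  A: 0 + 1(237.3) = 237.3
  C: 0 + 1(237.3) = 237.3
Total out = 1064 lbmol/h; y_C = 237.3 / 1064 = 0.223.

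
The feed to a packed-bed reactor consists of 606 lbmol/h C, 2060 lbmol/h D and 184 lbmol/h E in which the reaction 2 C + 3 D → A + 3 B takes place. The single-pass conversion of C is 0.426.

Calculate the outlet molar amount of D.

1670 lbmol/h

C reacted = 0.426 × 606 = 258.2 lbmol/h; ν_C = −2, so ξ = 258.2/2 = 129.1 lbmol/h.
Outlet amounts (n = n₀ + ν ξ):
  C: 606 − 2(129.1) = 347.8
  D: 2060 − 3(129.1) = 1673
  A: 0 + 1(129.1) = 129.1
  B: 0 + 3(129.1) = 387.2
  E: 184 (inert)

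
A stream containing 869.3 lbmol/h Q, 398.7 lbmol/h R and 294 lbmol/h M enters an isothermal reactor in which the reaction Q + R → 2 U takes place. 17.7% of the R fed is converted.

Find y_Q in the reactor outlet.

0.511

R reacted = 0.177 × 398.7 = 70.57 lbmol/h; ν_R = −1, so ξ = 70.57/1 = 70.57 lbmol/h.
Outlet amounts (n = n₀ + ν ξ):
  Q: 869.3 − 1(70.57) = 798.7
  R: 398.7 − 1(70.57) = 328.1
  U: 0 + 2(70.57) = 141.1
  M: 294 (inert)
Total out = 1562 lbmol/h; y_Q = 798.7 / 1562 = 0.5114.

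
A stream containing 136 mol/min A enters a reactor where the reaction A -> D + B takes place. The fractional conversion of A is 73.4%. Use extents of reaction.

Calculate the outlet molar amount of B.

99.8 mol/min

A reacted = 0.734 × 136 = 99.82 mol/min; ν_A = −1, so ξ = 99.82/1 = 99.82 mol/min.
Outlet amounts (n = n₀ + ν ξ):
  A: 136 − 1(99.82) = 36.18
  D: 0 + 1(99.82) = 99.82
  B: 0 + 1(99.82) = 99.82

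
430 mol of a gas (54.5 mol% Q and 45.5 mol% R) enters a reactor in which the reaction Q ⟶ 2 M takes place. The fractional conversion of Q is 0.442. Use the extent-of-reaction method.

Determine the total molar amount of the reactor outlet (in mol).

534 mol

Q reacted = 0.442 × 234.3 = 103.6 mol; ν_Q = −1, so ξ = 103.6/1 = 103.6 mol.
Outlet amounts (n = n₀ + ν ξ):
  Q: 234.3 − 1(103.6) = 130.8
  M: 0 + 2(103.6) = 207.2
  R: 195.7 (inert)
Total out = 130.8 + 207.2 + 195.7 = 533.6 mol.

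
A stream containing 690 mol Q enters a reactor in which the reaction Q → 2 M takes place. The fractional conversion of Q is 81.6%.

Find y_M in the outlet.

Q reacted = 0.816 × 690 = 563 mol; ν_Q = −1, so ξ = 563/1 = 563 mol.
Outlet amounts (n = n₀ + ν ξ):
  Q: 690 − 1(563) = 127
  M: 0 + 2(563) = 1126
Total out = 1253 mol; y_M = 1126 / 1253 = 0.8987.

0.899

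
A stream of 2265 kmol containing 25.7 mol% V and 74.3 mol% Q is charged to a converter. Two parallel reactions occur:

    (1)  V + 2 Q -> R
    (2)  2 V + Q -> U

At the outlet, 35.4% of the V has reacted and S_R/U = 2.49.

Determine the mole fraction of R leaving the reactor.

Conversion of V: V consumed = 0.354 × 582.1 = 206.1 kmol = 1ξ₁ + 2ξ₂.
Selectivity: 1ξ₁ / (1ξ₂) = 2.49 → ξ₁ = 2.49 ξ₂.
Substitute: (1·2.49 + 2) ξ₂ = 206.1 → ξ₂ = 45.89 kmol, ξ₁ = 114.3 kmol.
Outlet amounts (n = n₀ + Σ ν·ξ):
  V: 582.1 − 1(114.3) − 2(45.89) = 376
  Q: 1683 − 2(114.3) − 1(45.89) = 1408
  R: 0 + 1(114.3) = 114.3
  U: 0 + 1(45.89) = 45.89
Total out = 1945 kmol; y_R = 114.3 / 1945 = 0.05876.

0.0588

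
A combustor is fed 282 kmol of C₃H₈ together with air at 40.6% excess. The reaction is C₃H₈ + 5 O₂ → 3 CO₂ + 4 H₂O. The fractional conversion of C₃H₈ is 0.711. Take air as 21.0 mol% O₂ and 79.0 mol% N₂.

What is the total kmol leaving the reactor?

Stoichiometric O₂ = 5 × 282 = 1410 kmol; O₂ fed = 1410 × 1.406 = 1982 kmol.
N₂ fed = 1982 × 79/21 = 7458 kmol.
Fuel reacted = 0.711 × 282 → ξ = 200.5 kmol.
Outlet (n = n₀ + ν ξ):
  C₃H₈: 282 − 1(200.5) = 81.5
  O₂: 1982 − 5(200.5) = 980
  N₂: 7458 (inert)
  CO₂: 0 + 3(200.5) = 601.5
  H₂O: 0 + 4(200.5) = 802
Total out = 81.5 + 980 + 7458 + 601.5 + 802 = 9923 kmol.

9920 kmol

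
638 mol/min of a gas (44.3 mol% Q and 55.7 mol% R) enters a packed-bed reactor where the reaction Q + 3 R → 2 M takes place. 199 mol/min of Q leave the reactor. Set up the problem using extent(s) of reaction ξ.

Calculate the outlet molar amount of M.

For Q: n = n₀ − 1ξ → 199 = 282.6 − 1ξ, giving ξ = 83.63 mol/min.
Outlet amounts (n = n₀ + ν ξ):
  Q: 282.6 − 1(83.63) = 199
  R: 355.4 − 3(83.63) = 104.5
  M: 0 + 2(83.63) = 167.3

167 mol/min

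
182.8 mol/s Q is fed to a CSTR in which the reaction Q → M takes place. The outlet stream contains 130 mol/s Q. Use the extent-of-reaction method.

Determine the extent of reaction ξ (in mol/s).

ξ = 52.8 mol/s

For Q: n = n₀ − 1ξ → 130 = 182.8 − 1ξ, giving ξ = 52.8 mol/s.
Outlet amounts (n = n₀ + ν ξ):
  Q: 182.8 − 1(52.8) = 130
  M: 0 + 1(52.8) = 52.8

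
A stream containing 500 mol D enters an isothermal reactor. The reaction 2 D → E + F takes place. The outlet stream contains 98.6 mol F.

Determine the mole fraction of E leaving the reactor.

For F: n = n₀ + 1ξ → 98.6 = 0 + 1ξ, giving ξ = 98.6 mol.
Outlet amounts (n = n₀ + ν ξ):
  D: 500 − 2(98.6) = 302.8
  E: 0 + 1(98.6) = 98.6
  F: 0 + 1(98.6) = 98.6
Total out = 500 mol; y_E = 98.6 / 500 = 0.1972.

0.197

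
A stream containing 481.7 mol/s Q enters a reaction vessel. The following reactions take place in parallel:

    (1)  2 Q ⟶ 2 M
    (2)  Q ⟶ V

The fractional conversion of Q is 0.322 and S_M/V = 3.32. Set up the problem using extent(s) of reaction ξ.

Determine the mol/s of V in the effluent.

35.9 mol/s

Conversion of Q: Q consumed = 0.322 × 481.7 = 155.1 mol/s = 2ξ₁ + 1ξ₂.
Selectivity: 2ξ₁ / (1ξ₂) = 3.32 → ξ₁ = 1.66 ξ₂.
Substitute: (2·1.66 + 1) ξ₂ = 155.1 → ξ₂ = 35.9 mol/s, ξ₁ = 59.6 mol/s.
Outlet amounts (n = n₀ + Σ ν·ξ):
  Q: 481.7 − 2(59.6) − 1(35.9) = 326.6
  M: 0 + 2(59.6) = 119.2
  V: 0 + 1(35.9) = 35.9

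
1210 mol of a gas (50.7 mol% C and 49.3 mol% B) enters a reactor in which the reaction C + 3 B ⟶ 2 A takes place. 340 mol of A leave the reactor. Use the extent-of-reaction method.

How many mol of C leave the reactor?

For A: n = n₀ + 2ξ → 340 = 0 + 2ξ, giving ξ = 170 mol.
Outlet amounts (n = n₀ + ν ξ):
  C: 613.5 − 1(170) = 443.5
  B: 596.5 − 3(170) = 86.53
  A: 0 + 2(170) = 340

443 mol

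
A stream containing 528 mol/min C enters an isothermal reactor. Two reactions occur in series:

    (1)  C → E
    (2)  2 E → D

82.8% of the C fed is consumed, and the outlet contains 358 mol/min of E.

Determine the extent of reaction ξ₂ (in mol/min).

Conversion of C: C consumed = 1ξ₁ = 0.828 × 528 → ξ₁ = 437.2 mol/min.
E balance: n_E = 0 + 1ξ₁ − 2ξ₂ = 358 → ξ₂ = (1·437.2 − 358)/2 = 39.59 mol/min.
Outlet amounts (n = n₀ + Σ ν·ξ):
  C: 528 − 1(437.2) = 90.82
  E: 0 + 1(437.2) − 2(39.59) = 358
  D: 0 + 1(39.59) = 39.59

ξ₂ = 39.6 mol/min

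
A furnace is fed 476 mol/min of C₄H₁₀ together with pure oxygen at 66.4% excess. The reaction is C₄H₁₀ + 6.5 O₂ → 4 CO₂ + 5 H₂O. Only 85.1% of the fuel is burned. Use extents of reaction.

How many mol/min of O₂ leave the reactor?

2520 mol/min

Stoichiometric O₂ = 6.5 × 476 = 3094 mol/min; O₂ fed = 3094 × 1.664 = 5148 mol/min.
Fuel reacted = 0.851 × 476 → ξ = 405.1 mol/min.
Outlet (n = n₀ + ν ξ):
  C₄H₁₀: 476 − 1(405.1) = 70.92
  O₂: 5148 − 6.5(405.1) = 2515
  CO₂: 0 + 4(405.1) = 1620
  H₂O: 0 + 5(405.1) = 2025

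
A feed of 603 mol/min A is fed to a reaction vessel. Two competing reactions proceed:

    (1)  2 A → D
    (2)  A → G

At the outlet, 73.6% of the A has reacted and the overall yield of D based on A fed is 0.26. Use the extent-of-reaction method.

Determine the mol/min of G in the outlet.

130 mol/min

Yield of D: 1ξ₁ / 603 = 0.26 → ξ₁ = 156.8 mol/min.
Conversion of A: 2ξ₁ + 1ξ₂ = 0.736 × 603 = 443.8 → ξ₂ = 130.2 mol/min.
Outlet amounts (n = n₀ + Σ ν·ξ):
  A: 603 − 2(156.8) − 1(130.2) = 159.2
  D: 0 + 1(156.8) = 156.8
  G: 0 + 1(130.2) = 130.2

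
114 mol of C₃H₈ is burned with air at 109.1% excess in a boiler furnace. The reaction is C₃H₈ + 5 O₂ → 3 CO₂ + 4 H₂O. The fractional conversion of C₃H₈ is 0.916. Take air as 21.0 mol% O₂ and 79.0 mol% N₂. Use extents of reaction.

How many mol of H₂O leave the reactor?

418 mol

Stoichiometric O₂ = 5 × 114 = 570 mol; O₂ fed = 570 × 2.091 = 1192 mol.
N₂ fed = 1192 × 79/21 = 4484 mol.
Fuel reacted = 0.916 × 114 → ξ = 104.4 mol.
Outlet (n = n₀ + ν ξ):
  C₃H₈: 114 − 1(104.4) = 9.576
  O₂: 1192 − 5(104.4) = 669.8
  N₂: 4484 (inert)
  CO₂: 0 + 3(104.4) = 313.3
  H₂O: 0 + 4(104.4) = 417.7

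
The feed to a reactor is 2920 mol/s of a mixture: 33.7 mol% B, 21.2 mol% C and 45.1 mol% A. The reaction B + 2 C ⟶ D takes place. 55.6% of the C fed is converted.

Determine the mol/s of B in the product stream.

C reacted = 0.556 × 619 = 344.2 mol/s; ν_C = −2, so ξ = 344.2/2 = 172.1 mol/s.
Outlet amounts (n = n₀ + ν ξ):
  B: 984 − 1(172.1) = 811.9
  C: 619 − 2(172.1) = 274.9
  D: 0 + 1(172.1) = 172.1
  A: 1317 (inert)

812 mol/s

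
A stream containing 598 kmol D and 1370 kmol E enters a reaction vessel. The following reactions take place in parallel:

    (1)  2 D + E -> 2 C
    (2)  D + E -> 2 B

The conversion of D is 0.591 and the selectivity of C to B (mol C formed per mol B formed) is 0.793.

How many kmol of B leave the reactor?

Conversion of D: D consumed = 0.591 × 598 = 353.4 kmol = 2ξ₁ + 1ξ₂.
Selectivity: 2ξ₁ / (2ξ₂) = 0.793 → ξ₁ = 0.793 ξ₂.
Substitute: (2·0.793 + 1) ξ₂ = 353.4 → ξ₂ = 136.7 kmol, ξ₁ = 108.4 kmol.
Outlet amounts (n = n₀ + Σ ν·ξ):
  D: 598 − 2(108.4) − 1(136.7) = 244.6
  E: 1370 − 1(108.4) − 1(136.7) = 1125
  C: 0 + 2(108.4) = 216.8
  B: 0 + 2(136.7) = 273.3

273 kmol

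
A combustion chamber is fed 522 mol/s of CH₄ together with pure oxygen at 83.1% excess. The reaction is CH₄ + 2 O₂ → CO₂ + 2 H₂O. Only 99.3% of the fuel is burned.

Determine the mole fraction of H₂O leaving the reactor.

0.426

Stoichiometric O₂ = 2 × 522 = 1044 mol/s; O₂ fed = 1044 × 1.831 = 1912 mol/s.
Fuel reacted = 0.993 × 522 → ξ = 518.3 mol/s.
Outlet (n = n₀ + ν ξ):
  CH₄: 522 − 1(518.3) = 3.654
  O₂: 1912 − 2(518.3) = 874.9
  CO₂: 0 + 1(518.3) = 518.3
  H₂O: 0 + 2(518.3) = 1037
Total out = 2434 mol/s; y_H₂O = 1037 / 2434 = 0.426.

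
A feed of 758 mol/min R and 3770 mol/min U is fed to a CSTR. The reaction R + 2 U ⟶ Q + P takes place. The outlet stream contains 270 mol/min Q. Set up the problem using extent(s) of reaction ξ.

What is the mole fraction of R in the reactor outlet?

For Q: n = n₀ + 1ξ → 270 = 0 + 1ξ, giving ξ = 270 mol/min.
Outlet amounts (n = n₀ + ν ξ):
  R: 758 − 1(270) = 488
  U: 3770 − 2(270) = 3230
  Q: 0 + 1(270) = 270
  P: 0 + 1(270) = 270
Total out = 4258 mol/min; y_R = 488 / 4258 = 0.1146.

0.115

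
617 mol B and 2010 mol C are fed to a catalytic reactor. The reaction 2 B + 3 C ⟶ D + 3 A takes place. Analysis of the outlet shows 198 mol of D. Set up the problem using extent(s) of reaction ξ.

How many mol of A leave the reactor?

594 mol

For D: n = n₀ + 1ξ → 198 = 0 + 1ξ, giving ξ = 198 mol.
Outlet amounts (n = n₀ + ν ξ):
  B: 617 − 2(198) = 221
  C: 2010 − 3(198) = 1416
  D: 0 + 1(198) = 198
  A: 0 + 3(198) = 594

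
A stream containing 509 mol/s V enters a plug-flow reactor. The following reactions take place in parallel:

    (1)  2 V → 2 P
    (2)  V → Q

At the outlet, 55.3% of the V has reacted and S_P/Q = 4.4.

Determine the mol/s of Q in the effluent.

Conversion of V: V consumed = 0.553 × 509 = 281.5 mol/s = 2ξ₁ + 1ξ₂.
Selectivity: 2ξ₁ / (1ξ₂) = 4.4 → ξ₁ = 2.2 ξ₂.
Substitute: (2·2.2 + 1) ξ₂ = 281.5 → ξ₂ = 52.13 mol/s, ξ₁ = 114.7 mol/s.
Outlet amounts (n = n₀ + Σ ν·ξ):
  V: 509 − 2(114.7) − 1(52.13) = 227.5
  P: 0 + 2(114.7) = 229.4
  Q: 0 + 1(52.13) = 52.13

52.1 mol/s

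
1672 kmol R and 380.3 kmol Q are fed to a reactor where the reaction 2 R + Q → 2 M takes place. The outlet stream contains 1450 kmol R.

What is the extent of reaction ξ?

For R: n = n₀ − 2ξ → 1450 = 1672 − 2ξ, giving ξ = 111 kmol.
Outlet amounts (n = n₀ + ν ξ):
  R: 1672 − 2(111) = 1450
  Q: 380.3 − 1(111) = 269.3
  M: 0 + 2(111) = 222

ξ = 111 kmol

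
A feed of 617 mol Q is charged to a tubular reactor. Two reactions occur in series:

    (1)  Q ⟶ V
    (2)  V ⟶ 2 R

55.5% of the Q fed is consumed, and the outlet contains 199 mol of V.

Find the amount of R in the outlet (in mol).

Conversion of Q: Q consumed = 1ξ₁ = 0.555 × 617 → ξ₁ = 342.4 mol.
V balance: n_V = 0 + 1ξ₁ − 1ξ₂ = 199 → ξ₂ = (1·342.4 − 199)/1 = 143.4 mol.
Outlet amounts (n = n₀ + Σ ν·ξ):
  Q: 617 − 1(342.4) = 274.6
  V: 0 + 1(342.4) − 1(143.4) = 199
  R: 0 + 2(143.4) = 286.9

287 mol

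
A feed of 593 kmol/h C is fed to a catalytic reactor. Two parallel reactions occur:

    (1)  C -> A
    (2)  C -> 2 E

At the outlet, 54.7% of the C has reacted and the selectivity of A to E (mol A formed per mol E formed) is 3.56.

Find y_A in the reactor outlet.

Conversion of C: C consumed = 0.547 × 593 = 324.4 kmol/h = 1ξ₁ + 1ξ₂.
Selectivity: 1ξ₁ / (2ξ₂) = 3.56 → ξ₁ = 7.12 ξ₂.
Substitute: (1·7.12 + 1) ξ₂ = 324.4 → ξ₂ = 39.95 kmol/h, ξ₁ = 284.4 kmol/h.
Outlet amounts (n = n₀ + Σ ν·ξ):
  C: 593 − 1(284.4) − 1(39.95) = 268.6
  A: 0 + 1(284.4) = 284.4
  E: 0 + 2(39.95) = 79.89
Total out = 632.9 kmol/h; y_A = 284.4 / 632.9 = 0.4494.

0.449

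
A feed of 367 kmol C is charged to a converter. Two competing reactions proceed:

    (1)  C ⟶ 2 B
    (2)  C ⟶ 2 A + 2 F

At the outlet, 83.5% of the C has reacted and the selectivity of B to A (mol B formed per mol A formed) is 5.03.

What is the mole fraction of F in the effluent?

Conversion of C: C consumed = 0.835 × 367 = 306.4 kmol = 1ξ₁ + 1ξ₂.
Selectivity: 2ξ₁ / (2ξ₂) = 5.03 → ξ₁ = 5.03 ξ₂.
Substitute: (1·5.03 + 1) ξ₂ = 306.4 → ξ₂ = 50.82 kmol, ξ₁ = 255.6 kmol.
Outlet amounts (n = n₀ + Σ ν·ξ):
  C: 367 − 1(255.6) − 1(50.82) = 60.55
  B: 0 + 2(255.6) = 511.2
  A: 0 + 2(50.82) = 101.6
  F: 0 + 2(50.82) = 101.6
Total out = 775.1 kmol; y_F = 101.6 / 775.1 = 0.1311.

0.131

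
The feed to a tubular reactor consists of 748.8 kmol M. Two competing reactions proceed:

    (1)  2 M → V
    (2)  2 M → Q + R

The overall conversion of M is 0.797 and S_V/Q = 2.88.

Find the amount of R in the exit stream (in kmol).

Conversion of M: M consumed = 0.797 × 748.8 = 596.8 kmol = 2ξ₁ + 2ξ₂.
Selectivity: 1ξ₁ / (1ξ₂) = 2.88 → ξ₁ = 2.88 ξ₂.
Substitute: (2·2.88 + 2) ξ₂ = 596.8 → ξ₂ = 76.91 kmol, ξ₁ = 221.5 kmol.
Outlet amounts (n = n₀ + Σ ν·ξ):
  M: 748.8 − 2(221.5) − 2(76.91) = 152
  V: 0 + 1(221.5) = 221.5
  Q: 0 + 1(76.91) = 76.91
  R: 0 + 1(76.91) = 76.91

76.9 kmol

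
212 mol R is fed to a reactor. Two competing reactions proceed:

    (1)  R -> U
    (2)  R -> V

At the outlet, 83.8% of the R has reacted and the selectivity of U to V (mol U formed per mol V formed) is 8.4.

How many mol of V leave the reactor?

Conversion of R: R consumed = 0.838 × 212 = 177.7 mol = 1ξ₁ + 1ξ₂.
Selectivity: 1ξ₁ / (1ξ₂) = 8.4 → ξ₁ = 8.4 ξ₂.
Substitute: (1·8.4 + 1) ξ₂ = 177.7 → ξ₂ = 18.9 mol, ξ₁ = 158.8 mol.
Outlet amounts (n = n₀ + Σ ν·ξ):
  R: 212 − 1(158.8) − 1(18.9) = 34.34
  U: 0 + 1(158.8) = 158.8
  V: 0 + 1(18.9) = 18.9

18.9 mol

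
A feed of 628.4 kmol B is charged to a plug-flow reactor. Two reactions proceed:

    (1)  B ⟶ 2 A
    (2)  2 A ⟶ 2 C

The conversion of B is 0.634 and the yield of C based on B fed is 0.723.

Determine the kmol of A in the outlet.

Conversion of B: B consumed = 1ξ₁ = 0.634 × 628.4 → ξ₁ = 398.4 kmol.
Yield of C: 2ξ₂ / 628.4 = 0.723 → ξ₂ = 227.2 kmol.
Outlet amounts (n = n₀ + Σ ν·ξ):
  B: 628.4 − 1(398.4) = 230
  A: 0 + 2(398.4) − 2(227.2) = 342.5
  C: 0 + 2(227.2) = 454.3

342 kmol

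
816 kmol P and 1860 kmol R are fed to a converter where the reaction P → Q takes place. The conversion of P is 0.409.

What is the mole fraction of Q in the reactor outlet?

P reacted = 0.409 × 816 = 333.7 kmol; ν_P = −1, so ξ = 333.7/1 = 333.7 kmol.
Outlet amounts (n = n₀ + ν ξ):
  P: 816 − 1(333.7) = 482.3
  Q: 0 + 1(333.7) = 333.7
  R: 1860 (inert)
Total out = 2676 kmol; y_Q = 333.7 / 2676 = 0.1247.

0.125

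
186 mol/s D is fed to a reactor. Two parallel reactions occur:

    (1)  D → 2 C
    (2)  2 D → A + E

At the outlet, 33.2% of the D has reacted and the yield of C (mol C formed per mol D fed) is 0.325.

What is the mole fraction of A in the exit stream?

0.0729

Yield of C: 2ξ₁ / 186 = 0.325 → ξ₁ = 30.23 mol/s.
Conversion of D: 1ξ₁ + 2ξ₂ = 0.332 × 186 = 61.75 → ξ₂ = 15.76 mol/s.
Outlet amounts (n = n₀ + Σ ν·ξ):
  D: 186 − 1(30.23) − 2(15.76) = 124.2
  C: 0 + 2(30.23) = 60.45
  A: 0 + 1(15.76) = 15.76
  E: 0 + 1(15.76) = 15.76
Total out = 216.2 mol/s; y_A = 15.76 / 216.2 = 0.0729.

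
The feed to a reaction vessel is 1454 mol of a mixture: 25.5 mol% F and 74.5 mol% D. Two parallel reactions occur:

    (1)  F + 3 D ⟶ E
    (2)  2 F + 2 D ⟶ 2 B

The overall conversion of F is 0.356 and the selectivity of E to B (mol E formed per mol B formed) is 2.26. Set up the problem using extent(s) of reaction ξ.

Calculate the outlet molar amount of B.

Conversion of F: F consumed = 0.356 × 370.8 = 132 mol = 1ξ₁ + 2ξ₂.
Selectivity: 1ξ₁ / (2ξ₂) = 2.26 → ξ₁ = 4.52 ξ₂.
Substitute: (1·4.52 + 2) ξ₂ = 132 → ξ₂ = 20.24 mol, ξ₁ = 91.51 mol.
Outlet amounts (n = n₀ + Σ ν·ξ):
  F: 370.8 − 1(91.51) − 2(20.24) = 238.8
  D: 1083 − 3(91.51) − 2(20.24) = 768.2
  E: 0 + 1(91.51) = 91.51
  B: 0 + 2(20.24) = 40.49

40.5 mol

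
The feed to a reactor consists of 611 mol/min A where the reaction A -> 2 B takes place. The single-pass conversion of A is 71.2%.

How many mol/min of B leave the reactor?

A reacted = 0.712 × 611 = 435 mol/min; ν_A = −1, so ξ = 435/1 = 435 mol/min.
Outlet amounts (n = n₀ + ν ξ):
  A: 611 − 1(435) = 176
  B: 0 + 2(435) = 870.1

870 mol/min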